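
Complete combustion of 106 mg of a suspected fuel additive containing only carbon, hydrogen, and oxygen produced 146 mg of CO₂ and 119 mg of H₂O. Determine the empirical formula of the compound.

CH4O

mol C = 0.146 g CO₂ ÷ 44.009 g/mol = 0.003318 mol
mol H = 2 × 0.119 g H₂O ÷ 18.015 g/mol = 0.01321 mol
mass O = 0.106 − (0.03985 + 0.01332) = 0.05284 g → mol O = 0.05284 ÷ 15.999 = 0.003302 mol
Divide by the smallest (0.003302 mol): C 1.005, H 4.000, O 1.000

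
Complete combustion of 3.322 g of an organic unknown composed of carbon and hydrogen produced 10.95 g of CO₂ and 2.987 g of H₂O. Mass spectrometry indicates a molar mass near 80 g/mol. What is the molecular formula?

mol C = 10.95 g CO₂ ÷ 44.009 g/mol = 0.24881 mol
mol H = 2 × 2.987 g H₂O ÷ 18.015 g/mol = 0.33161 mol
Divide by the smallest (0.24881 mol): C 1.000, H 1.333
Multiplying each by 3 gives whole numbers: C 3.00, H 4.00
Empirical formula: C3H4
Empirical-formula mass = 40.06 g/mol; 80 ÷ 40.06 ≈ 2, so the molecular formula is C6H8.

C6H8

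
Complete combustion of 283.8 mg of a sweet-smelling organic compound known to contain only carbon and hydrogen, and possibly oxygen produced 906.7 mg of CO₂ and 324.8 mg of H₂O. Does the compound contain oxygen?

mol C = 0.9067 g CO₂ ÷ 44.009 g/mol = 0.020603 mol
mol H = 2 × 0.3248 g H₂O ÷ 18.015 g/mol = 0.036059 mol
C and H together account for 0.28381 g — essentially the entire 0.2838 g sample — so the compound contains no oxygen.

no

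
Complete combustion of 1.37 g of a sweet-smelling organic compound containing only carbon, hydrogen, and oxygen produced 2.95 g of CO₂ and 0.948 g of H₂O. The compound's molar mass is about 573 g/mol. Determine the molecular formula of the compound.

mol C = 2.95 g CO₂ ÷ 44.009 g/mol = 0.06703 mol
mol H = 2 × 0.948 g H₂O ÷ 18.015 g/mol = 0.1052 mol
mass O = 1.37 − (0.8051 + 0.1061) = 0.4588 g → mol O = 0.4588 ÷ 15.999 = 0.02868 mol
Divide by the smallest (0.02868 mol): C 2.338, H 3.670, O 1.000
Multiplying each by 3 gives whole numbers: C 7.01, H 11.01, O 3.00
Empirical formula: C7H11O3
Empirical-formula mass = 143.16 g/mol; 573 ÷ 143.16 ≈ 4, so the molecular formula is C28H44O12.

C28H44O12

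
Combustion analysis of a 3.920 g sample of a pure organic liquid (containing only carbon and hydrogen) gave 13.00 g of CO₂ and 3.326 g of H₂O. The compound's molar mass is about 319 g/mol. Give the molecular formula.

mol C = 13.00 g CO₂ ÷ 44.009 g/mol = 0.29539 mol
mol H = 2 × 3.326 g H₂O ÷ 18.015 g/mol = 0.36925 mol
Divide by the smallest (0.29539 mol): C 1.000, H 1.250
Multiplying each by 4 gives whole numbers: C 4.00, H 5.00
Empirical formula: C4H5
Empirical-formula mass = 53.08 g/mol; 319 ÷ 53.08 ≈ 6, so the molecular formula is C24H30.

C24H30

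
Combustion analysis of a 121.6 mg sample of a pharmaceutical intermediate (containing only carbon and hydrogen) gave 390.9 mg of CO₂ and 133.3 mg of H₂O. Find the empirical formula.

mol C = 0.3909 g CO₂ ÷ 44.009 g/mol = 0.0088823 mol
mol H = 2 × 0.1333 g H₂O ÷ 18.015 g/mol = 0.014799 mol
Divide by the smallest (0.0088823 mol): C 1.000, H 1.666
Multiplying each by 3 gives whole numbers: C 3.00, H 5.00

C3H5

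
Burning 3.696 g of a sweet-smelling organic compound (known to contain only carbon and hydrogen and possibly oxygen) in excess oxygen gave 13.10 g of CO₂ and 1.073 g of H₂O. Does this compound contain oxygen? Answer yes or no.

no

mol C = 13.10 g CO₂ ÷ 44.009 g/mol = 0.29767 mol
mol H = 2 × 1.073 g H₂O ÷ 18.015 g/mol = 0.11912 mol
C and H together account for 3.6953 g — essentially the entire 3.696 g sample — so the compound contains no oxygen.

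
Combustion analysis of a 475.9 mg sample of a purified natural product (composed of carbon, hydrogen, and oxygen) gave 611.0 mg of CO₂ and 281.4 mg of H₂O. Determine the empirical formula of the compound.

mol C = 0.6110 g CO₂ ÷ 44.009 g/mol = 0.013884 mol
mol H = 2 × 0.2814 g H₂O ÷ 18.015 g/mol = 0.031241 mol
mass O = 0.4759 − (0.16676 + 0.031491) = 0.27765 g → mol O = 0.27765 ÷ 15.999 = 0.017354 mol
Divide by the smallest (0.013884 mol): C 1.000, H 2.250, O 1.250
Multiplying each by 4 gives whole numbers: C 4.00, H 9.00, O 5.00

C4H9O5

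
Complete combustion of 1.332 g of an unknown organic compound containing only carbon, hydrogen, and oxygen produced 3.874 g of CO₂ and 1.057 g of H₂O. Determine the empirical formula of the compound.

mol C = 3.874 g CO₂ ÷ 44.009 g/mol = 0.088027 mol
mol H = 2 × 1.057 g H₂O ÷ 18.015 g/mol = 0.11735 mol
mass O = 1.332 − (1.0573 + 0.11829) = 0.15642 g → mol O = 0.15642 ÷ 15.999 = 0.0097767 mol
Divide by the smallest (0.0097767 mol): C 9.004, H 12.003, O 1.000

C9H12O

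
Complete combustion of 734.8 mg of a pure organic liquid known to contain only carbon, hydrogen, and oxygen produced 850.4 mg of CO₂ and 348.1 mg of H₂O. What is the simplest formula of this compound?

C2H4O3

mol C = 0.8504 g CO₂ ÷ 44.009 g/mol = 0.019323 mol
mol H = 2 × 0.3481 g H₂O ÷ 18.015 g/mol = 0.038646 mol
mass O = 0.7348 − (0.23209 + 0.038955) = 0.46375 g → mol O = 0.46375 ÷ 15.999 = 0.028986 mol
Divide by the smallest (0.019323 mol): C 1.000, H 2.000, O 1.500
Multiplying each by 2 gives whole numbers: C 2.00, H 4.00, O 3.00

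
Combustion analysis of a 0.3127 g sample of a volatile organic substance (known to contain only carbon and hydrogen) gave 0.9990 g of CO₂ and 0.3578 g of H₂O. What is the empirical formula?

mol C = 0.9990 g CO₂ ÷ 44.009 g/mol = 0.022700 mol
mol H = 2 × 0.3578 g H₂O ÷ 18.015 g/mol = 0.039722 mol
Divide by the smallest (0.022700 mol): C 1.000, H 1.750
Multiplying each by 4 gives whole numbers: C 4.00, H 7.00

C4H7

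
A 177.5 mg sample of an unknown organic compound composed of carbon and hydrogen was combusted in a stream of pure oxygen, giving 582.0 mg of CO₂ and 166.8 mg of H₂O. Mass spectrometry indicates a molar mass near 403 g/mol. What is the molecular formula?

C30H42

mol C = 0.5820 g CO₂ ÷ 44.009 g/mol = 0.013225 mol
mol H = 2 × 0.1668 g H₂O ÷ 18.015 g/mol = 0.018518 mol
Divide by the smallest (0.013225 mol): C 1.000, H 1.400
Multiplying each by 5 gives whole numbers: C 5.00, H 7.00
Empirical formula: C5H7
Empirical-formula mass = 67.11 g/mol; 403 ÷ 67.11 ≈ 6, so the molecular formula is C30H42.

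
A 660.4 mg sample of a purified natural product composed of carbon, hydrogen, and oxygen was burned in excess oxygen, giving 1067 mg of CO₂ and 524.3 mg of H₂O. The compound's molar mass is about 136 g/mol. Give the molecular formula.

mol C = 1.067 g CO₂ ÷ 44.009 g/mol = 0.024245 mol
mol H = 2 × 0.5243 g H₂O ÷ 18.015 g/mol = 0.058207 mol
mass O = 0.6604 − (0.29121 + 0.058673) = 0.31052 g → mol O = 0.31052 ÷ 15.999 = 0.019409 mol
Divide by the smallest (0.019409 mol): C 1.249, H 2.999, O 1.000
Multiplying each by 4 gives whole numbers: C 5.00, H 12.00, O 4.00
Empirical formula: C5H12O4
Empirical-formula mass = 136.15 g/mol; 136 ÷ 136.15 ≈ 1, so the molecular formula is C5H12O4.

C5H12O4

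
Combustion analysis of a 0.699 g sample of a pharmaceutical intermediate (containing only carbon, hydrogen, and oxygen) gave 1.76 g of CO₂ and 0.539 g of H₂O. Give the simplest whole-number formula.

mol C = 1.76 g CO₂ ÷ 44.009 g/mol = 0.03999 mol
mol H = 2 × 0.539 g H₂O ÷ 18.015 g/mol = 0.05984 mol
mass O = 0.699 − (0.4803 + 0.06032) = 0.1583 g → mol O = 0.1583 ÷ 15.999 = 0.009897 mol
Divide by the smallest (0.009897 mol): C 4.041, H 6.046, O 1.000

C4H6O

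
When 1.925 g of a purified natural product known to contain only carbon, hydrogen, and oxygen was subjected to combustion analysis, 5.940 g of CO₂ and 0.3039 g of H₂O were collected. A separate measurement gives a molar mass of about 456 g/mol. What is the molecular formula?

C32H8O4

mol C = 5.940 g CO₂ ÷ 44.009 g/mol = 0.13497 mol
mol H = 2 × 0.3039 g H₂O ÷ 18.015 g/mol = 0.033739 mol
mass O = 1.925 − (1.6212 + 0.034008) = 0.26984 g → mol O = 0.26984 ÷ 15.999 = 0.016866 mol
Divide by the smallest (0.016866 mol): C 8.003, H 2.000, O 1.000
Empirical formula: C8H2O
Empirical-formula mass = 114.10 g/mol; 456 ÷ 114.10 ≈ 4, so the molecular formula is C32H8O4.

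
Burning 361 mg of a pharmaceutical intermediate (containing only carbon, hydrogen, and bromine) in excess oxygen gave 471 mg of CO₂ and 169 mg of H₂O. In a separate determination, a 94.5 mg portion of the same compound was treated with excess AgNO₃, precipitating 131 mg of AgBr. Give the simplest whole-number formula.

mol C = 0.471 g CO₂ ÷ 44.009 g/mol = 0.01070 mol
mol H = 2 × 0.169 g H₂O ÷ 18.015 g/mol = 0.01876 mol
From the AgBr data: mol Br per gram of compound = (0.131 ÷ 187.772) ÷ 0.0945 = 0.007383 mol/g, so in the 0.361 g combustion sample mol Br = 0.002665 mol
Divide by the smallest (0.002665 mol): C 4.016, H 7.040, Br 1.000

C4H7Br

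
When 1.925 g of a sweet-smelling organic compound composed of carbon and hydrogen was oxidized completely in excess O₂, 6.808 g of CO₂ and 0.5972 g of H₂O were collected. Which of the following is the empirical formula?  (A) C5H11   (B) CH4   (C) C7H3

(C) C7H3

mol C = 6.808 g CO₂ ÷ 44.009 g/mol = 0.15470 mol
mol H = 2 × 0.5972 g H₂O ÷ 18.015 g/mol = 0.066300 mol
Divide by the smallest (0.066300 mol): C 2.333, H 1.000
Multiplying each by 3 gives whole numbers: C 7.00, H 3.00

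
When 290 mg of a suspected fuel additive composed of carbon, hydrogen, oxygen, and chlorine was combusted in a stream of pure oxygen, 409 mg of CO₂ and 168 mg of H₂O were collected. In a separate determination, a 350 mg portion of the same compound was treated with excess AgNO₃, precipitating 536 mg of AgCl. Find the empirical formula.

C3H6ClO

mol C = 0.409 g CO₂ ÷ 44.009 g/mol = 0.009294 mol
mol H = 2 × 0.168 g H₂O ÷ 18.015 g/mol = 0.01865 mol
From the AgCl data: mol Cl per gram of compound = (0.536 ÷ 143.318) ÷ 0.350 = 0.01069 mol/g, so in the 0.290 g combustion sample mol Cl = 0.003099 mol
mass O = 0.290 − (0.1116 + 0.01880 + 0.1099) = 0.04972 g → mol O = 0.04972 ÷ 15.999 = 0.003108 mol
Divide by the smallest (0.003099 mol): C 2.999, H 6.019, Cl 1.000, O 1.003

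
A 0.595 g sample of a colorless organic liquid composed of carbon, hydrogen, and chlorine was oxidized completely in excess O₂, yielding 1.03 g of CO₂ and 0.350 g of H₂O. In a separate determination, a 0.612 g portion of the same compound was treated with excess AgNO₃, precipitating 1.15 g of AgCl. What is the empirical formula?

mol C = 1.03 g CO₂ ÷ 44.009 g/mol = 0.02340 mol
mol H = 2 × 0.350 g H₂O ÷ 18.015 g/mol = 0.03886 mol
From the AgCl data: mol Cl per gram of compound = (1.15 ÷ 143.318) ÷ 0.612 = 0.01311 mol/g, so in the 0.595 g combustion sample mol Cl = 0.007801 mol
Divide by the smallest (0.007801 mol): C 3.000, H 4.981, Cl 1.000

C3H5Cl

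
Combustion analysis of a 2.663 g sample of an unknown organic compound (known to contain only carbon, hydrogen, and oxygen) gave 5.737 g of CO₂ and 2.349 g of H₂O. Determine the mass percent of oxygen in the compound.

mol C = 5.737 g CO₂ ÷ 44.009 g/mol = 0.13036 mol
mol H = 2 × 2.349 g H₂O ÷ 18.015 g/mol = 0.26078 mol
mass O = 2.663 − (1.5658 + 0.26287) = 0.83438 g → mol O = 0.83438 ÷ 15.999 = 0.052152 mol
mass % O = 0.83438 g ÷ 2.663 g × 100%

31.33%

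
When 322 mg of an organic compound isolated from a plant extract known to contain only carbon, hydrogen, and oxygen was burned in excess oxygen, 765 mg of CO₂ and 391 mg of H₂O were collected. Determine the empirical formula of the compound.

C4H10O

mol C = 0.765 g CO₂ ÷ 44.009 g/mol = 0.01738 mol
mol H = 2 × 0.391 g H₂O ÷ 18.015 g/mol = 0.04341 mol
mass O = 0.322 − (0.2088 + 0.04376) = 0.06946 g → mol O = 0.06946 ÷ 15.999 = 0.004341 mol
Divide by the smallest (0.004341 mol): C 4.004, H 9.998, O 1.000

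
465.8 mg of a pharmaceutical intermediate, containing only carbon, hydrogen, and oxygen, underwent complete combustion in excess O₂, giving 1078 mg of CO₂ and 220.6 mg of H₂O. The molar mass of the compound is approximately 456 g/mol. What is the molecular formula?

mol C = 1.078 g CO₂ ÷ 44.009 g/mol = 0.024495 mol
mol H = 2 × 0.2206 g H₂O ÷ 18.015 g/mol = 0.024491 mol
mass O = 0.4658 − (0.29421 + 0.024687) = 0.14690 g → mol O = 0.14690 ÷ 15.999 = 0.0091821 mol
Divide by the smallest (0.0091821 mol): C 2.668, H 2.667, O 1.000
Multiplying each by 3 gives whole numbers: C 8.00, H 8.00, O 3.00
Empirical formula: C8H8O3
Empirical-formula mass = 152.15 g/mol; 456 ÷ 152.15 ≈ 3, so the molecular formula is C24H24O9.

C24H24O9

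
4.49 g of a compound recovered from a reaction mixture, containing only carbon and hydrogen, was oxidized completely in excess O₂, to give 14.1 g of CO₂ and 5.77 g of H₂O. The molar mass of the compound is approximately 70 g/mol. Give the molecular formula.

C5H10

mol C = 14.1 g CO₂ ÷ 44.009 g/mol = 0.3204 mol
mol H = 2 × 5.77 g H₂O ÷ 18.015 g/mol = 0.6406 mol
Divide by the smallest (0.3204 mol): C 1.000, H 1.999
Empirical formula: CH2
Empirical-formula mass = 14.03 g/mol; 70 ÷ 14.03 ≈ 5, so the molecular formula is C5H10.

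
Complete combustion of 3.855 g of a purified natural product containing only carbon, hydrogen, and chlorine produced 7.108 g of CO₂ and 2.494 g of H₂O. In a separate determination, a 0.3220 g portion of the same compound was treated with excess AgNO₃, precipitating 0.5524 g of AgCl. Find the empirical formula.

C7H12Cl2

mol C = 7.108 g CO₂ ÷ 44.009 g/mol = 0.16151 mol
mol H = 2 × 2.494 g H₂O ÷ 18.015 g/mol = 0.27688 mol
From the AgCl data: mol Cl per gram of compound = (0.5524 ÷ 143.318) ÷ 0.3220 = 0.011970 mol/g, so in the 3.855 g combustion sample mol Cl = 0.046145 mol
Divide by the smallest (0.046145 mol): C 3.500, H 6.000, Cl 1.000
Multiplying each by 2 gives whole numbers: C 7.00, H 12.00, Cl 2.00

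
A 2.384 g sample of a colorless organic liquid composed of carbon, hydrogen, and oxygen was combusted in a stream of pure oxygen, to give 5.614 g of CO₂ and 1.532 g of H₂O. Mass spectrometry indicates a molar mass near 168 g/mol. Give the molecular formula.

C9H12O3

mol C = 5.614 g CO₂ ÷ 44.009 g/mol = 0.12756 mol
mol H = 2 × 1.532 g H₂O ÷ 18.015 g/mol = 0.17008 mol
mass O = 2.384 − (1.5322 + 0.17144) = 0.68038 g → mol O = 0.68038 ÷ 15.999 = 0.042526 mol
Divide by the smallest (0.042526 mol): C 3.000, H 3.999, O 1.000
Empirical formula: C3H4O
Empirical-formula mass = 56.06 g/mol; 168 ÷ 56.06 ≈ 3, so the molecular formula is C9H12O3.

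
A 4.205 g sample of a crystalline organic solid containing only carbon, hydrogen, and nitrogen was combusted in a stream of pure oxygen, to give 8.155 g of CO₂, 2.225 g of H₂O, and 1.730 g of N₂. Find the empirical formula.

C3H4N2

mol C = 8.155 g CO₂ ÷ 44.009 g/mol = 0.18530 mol
mol H = 2 × 2.225 g H₂O ÷ 18.015 g/mol = 0.24702 mol
mol N = 2 × 1.730 g N₂ ÷ 28.014 g/mol = 0.12351 mol
Divide by the smallest (0.12351 mol): C 1.500, H 2.000, N 1.000
Multiplying each by 2 gives whole numbers: C 3.00, H 4.00, N 2.00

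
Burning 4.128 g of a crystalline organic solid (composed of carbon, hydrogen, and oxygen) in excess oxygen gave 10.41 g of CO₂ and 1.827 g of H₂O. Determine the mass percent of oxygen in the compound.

26.22%

mol C = 10.41 g CO₂ ÷ 44.009 g/mol = 0.23654 mol
mol H = 2 × 1.827 g H₂O ÷ 18.015 g/mol = 0.20283 mol
mass O = 4.128 − (2.8411 + 0.20445) = 1.0824 g → mol O = 1.0824 ÷ 15.999 = 0.067656 mol
mass % O = 1.0824 g ÷ 4.128 g × 100%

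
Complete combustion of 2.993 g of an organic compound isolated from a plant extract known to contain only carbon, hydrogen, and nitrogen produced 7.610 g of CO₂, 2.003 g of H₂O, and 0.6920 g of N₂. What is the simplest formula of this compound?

mol C = 7.610 g CO₂ ÷ 44.009 g/mol = 0.17292 mol
mol H = 2 × 2.003 g H₂O ÷ 18.015 g/mol = 0.22237 mol
mol N = 2 × 0.6920 g N₂ ÷ 28.014 g/mol = 0.049404 mol
Divide by the smallest (0.049404 mol): C 3.500, H 4.501, N 1.000
Multiplying each by 2 gives whole numbers: C 7.00, H 9.00, N 2.00

C7H9N2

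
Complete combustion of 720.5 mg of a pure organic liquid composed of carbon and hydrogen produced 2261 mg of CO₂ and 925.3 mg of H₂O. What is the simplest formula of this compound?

mol C = 2.261 g CO₂ ÷ 44.009 g/mol = 0.051376 mol
mol H = 2 × 0.9253 g H₂O ÷ 18.015 g/mol = 0.10273 mol
Divide by the smallest (0.051376 mol): C 1.000, H 1.999

CH2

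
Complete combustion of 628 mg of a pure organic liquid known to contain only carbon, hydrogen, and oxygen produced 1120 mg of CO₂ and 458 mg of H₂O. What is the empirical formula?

mol C = 1.12 g CO₂ ÷ 44.009 g/mol = 0.02545 mol
mol H = 2 × 0.458 g H₂O ÷ 18.015 g/mol = 0.05085 mol
mass O = 0.628 − (0.3057 + 0.05125) = 0.2711 g → mol O = 0.2711 ÷ 15.999 = 0.01694 mol
Divide by the smallest (0.01694 mol): C 1.502, H 3.001, O 1.000
Multiplying each by 2 gives whole numbers: C 3.00, H 6.00, O 2.00

C3H6O2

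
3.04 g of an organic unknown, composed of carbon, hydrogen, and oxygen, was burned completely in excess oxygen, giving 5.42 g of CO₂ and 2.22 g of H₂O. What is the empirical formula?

mol C = 5.42 g CO₂ ÷ 44.009 g/mol = 0.1232 mol
mol H = 2 × 2.22 g H₂O ÷ 18.015 g/mol = 0.2465 mol
mass O = 3.04 − (1.479 + 0.2484) = 1.312 g → mol O = 1.312 ÷ 15.999 = 0.08203 mol
Divide by the smallest (0.08203 mol): C 1.501, H 3.005, O 1.000
Multiplying each by 2 gives whole numbers: C 3.00, H 6.01, O 2.00

C3H6O2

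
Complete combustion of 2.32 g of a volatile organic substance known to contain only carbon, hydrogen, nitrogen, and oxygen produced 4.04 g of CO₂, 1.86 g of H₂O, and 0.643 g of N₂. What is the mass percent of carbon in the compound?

mol C = 4.04 g CO₂ ÷ 44.009 g/mol = 0.09180 mol
mol H = 2 × 1.86 g H₂O ÷ 18.015 g/mol = 0.2065 mol
mol N = 2 × 0.643 g N₂ ÷ 28.014 g/mol = 0.04591 mol
mass O = 2.32 − (1.103 + 0.2081 + 0.6430) = 0.3663 g → mol O = 0.3663 ÷ 15.999 = 0.02289 mol
mass % C = 1.103 g ÷ 2.32 g × 100%

47.5%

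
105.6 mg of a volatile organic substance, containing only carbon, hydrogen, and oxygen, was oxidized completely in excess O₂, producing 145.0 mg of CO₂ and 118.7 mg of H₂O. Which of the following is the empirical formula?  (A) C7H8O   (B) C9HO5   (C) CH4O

(C) CH4O

mol C = 0.1450 g CO₂ ÷ 44.009 g/mol = 0.0032948 mol
mol H = 2 × 0.1187 g H₂O ÷ 18.015 g/mol = 0.013178 mol
mass O = 0.1056 − (0.039574 + 0.013283) = 0.052743 g → mol O = 0.052743 ÷ 15.999 = 0.0032966 mol
Divide by the smallest (0.0032948 mol): C 1.000, H 4.000, O 1.001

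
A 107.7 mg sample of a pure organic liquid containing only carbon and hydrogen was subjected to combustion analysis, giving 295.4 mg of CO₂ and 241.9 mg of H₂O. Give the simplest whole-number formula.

mol C = 0.2954 g CO₂ ÷ 44.009 g/mol = 0.0067123 mol
mol H = 2 × 0.2419 g H₂O ÷ 18.015 g/mol = 0.026855 mol
Divide by the smallest (0.0067123 mol): C 1.000, H 4.001

CH4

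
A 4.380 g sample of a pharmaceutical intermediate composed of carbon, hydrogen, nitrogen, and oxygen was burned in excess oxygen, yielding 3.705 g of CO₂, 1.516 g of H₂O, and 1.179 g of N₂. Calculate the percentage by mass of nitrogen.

26.92%

mol C = 3.705 g CO₂ ÷ 44.009 g/mol = 0.084187 mol
mol H = 2 × 1.516 g H₂O ÷ 18.015 g/mol = 0.16830 mol
mol N = 2 × 1.179 g N₂ ÷ 28.014 g/mol = 0.084172 mol
mass O = 4.380 − (1.0112 + 0.16965 + 1.1790) = 2.0202 g → mol O = 2.0202 ÷ 15.999 = 0.12627 mol
mass % N = 1.1790 g ÷ 4.380 g × 100%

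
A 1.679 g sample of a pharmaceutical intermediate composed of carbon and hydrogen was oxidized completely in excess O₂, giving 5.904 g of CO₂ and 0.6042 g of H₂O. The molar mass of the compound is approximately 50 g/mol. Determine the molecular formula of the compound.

mol C = 5.904 g CO₂ ÷ 44.009 g/mol = 0.13415 mol
mol H = 2 × 0.6042 g H₂O ÷ 18.015 g/mol = 0.067077 mol
Divide by the smallest (0.067077 mol): C 2.000, H 1.000
Empirical formula: C2H
Empirical-formula mass = 25.03 g/mol; 50 ÷ 25.03 ≈ 2, so the molecular formula is C4H2.

C4H2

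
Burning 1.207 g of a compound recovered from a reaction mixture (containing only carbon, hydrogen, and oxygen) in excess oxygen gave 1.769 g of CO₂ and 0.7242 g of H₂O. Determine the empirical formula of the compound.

CH2O

mol C = 1.769 g CO₂ ÷ 44.009 g/mol = 0.040196 mol
mol H = 2 × 0.7242 g H₂O ÷ 18.015 g/mol = 0.080400 mol
mass O = 1.207 − (0.48280 + 0.081043) = 0.64316 g → mol O = 0.64316 ÷ 15.999 = 0.040200 mol
Divide by the smallest (0.040196 mol): C 1.000, H 2.000, O 1.000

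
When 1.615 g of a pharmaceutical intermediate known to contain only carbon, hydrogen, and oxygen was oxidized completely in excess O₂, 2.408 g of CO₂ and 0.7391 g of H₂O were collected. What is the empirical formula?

C2H3O2

mol C = 2.408 g CO₂ ÷ 44.009 g/mol = 0.054716 mol
mol H = 2 × 0.7391 g H₂O ÷ 18.015 g/mol = 0.082054 mol
mass O = 1.615 − (0.65719 + 0.082710) = 0.87509 g → mol O = 0.87509 ÷ 15.999 = 0.054697 mol
Divide by the smallest (0.054697 mol): C 1.000, H 1.500, O 1.000
Multiplying each by 2 gives whole numbers: C 2.00, H 3.00, O 2.00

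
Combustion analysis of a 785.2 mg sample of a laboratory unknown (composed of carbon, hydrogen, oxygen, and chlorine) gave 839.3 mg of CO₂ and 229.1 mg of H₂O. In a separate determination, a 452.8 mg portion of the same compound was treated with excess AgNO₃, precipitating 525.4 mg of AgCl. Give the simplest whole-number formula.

C3H4ClO3

mol C = 0.8393 g CO₂ ÷ 44.009 g/mol = 0.019071 mol
mol H = 2 × 0.2291 g H₂O ÷ 18.015 g/mol = 0.025434 mol
From the AgCl data: mol Cl per gram of compound = (0.5254 ÷ 143.318) ÷ 0.4528 = 0.0080962 mol/g, so in the 0.7852 g combustion sample mol Cl = 0.0063572 mol
mass O = 0.7852 − (0.22906 + 0.025638 + 0.22536) = 0.30514 g → mol O = 0.30514 ÷ 15.999 = 0.019072 mol
Divide by the smallest (0.0063572 mol): C 3.000, H 4.001, Cl 1.000, O 3.000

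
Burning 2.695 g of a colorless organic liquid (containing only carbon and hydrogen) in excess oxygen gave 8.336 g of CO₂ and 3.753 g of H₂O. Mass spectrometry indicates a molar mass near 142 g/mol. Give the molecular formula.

C10H22

mol C = 8.336 g CO₂ ÷ 44.009 g/mol = 0.18942 mol
mol H = 2 × 3.753 g H₂O ÷ 18.015 g/mol = 0.41665 mol
Divide by the smallest (0.18942 mol): C 1.000, H 2.200
Multiplying each by 5 gives whole numbers: C 5.00, H 11.00
Empirical formula: C5H11
Empirical-formula mass = 71.14 g/mol; 142 ÷ 71.14 ≈ 2, so the molecular formula is C10H22.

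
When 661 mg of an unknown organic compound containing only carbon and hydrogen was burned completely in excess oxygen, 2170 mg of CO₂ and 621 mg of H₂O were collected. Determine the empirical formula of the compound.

mol C = 2.17 g CO₂ ÷ 44.009 g/mol = 0.04931 mol
mol H = 2 × 0.621 g H₂O ÷ 18.015 g/mol = 0.06894 mol
Divide by the smallest (0.04931 mol): C 1.000, H 1.398
Multiplying each by 5 gives whole numbers: C 5.00, H 6.99

C5H7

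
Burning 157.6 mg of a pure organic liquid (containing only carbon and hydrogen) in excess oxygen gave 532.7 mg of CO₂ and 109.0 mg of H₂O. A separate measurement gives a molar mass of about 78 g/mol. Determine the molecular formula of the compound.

C6H6

mol C = 0.5327 g CO₂ ÷ 44.009 g/mol = 0.012104 mol
mol H = 2 × 0.1090 g H₂O ÷ 18.015 g/mol = 0.012101 mol
Divide by the smallest (0.012101 mol): C 1.000, H 1.000
Empirical formula: CH
Empirical-formula mass = 13.02 g/mol; 78 ÷ 13.02 ≈ 6, so the molecular formula is C6H6.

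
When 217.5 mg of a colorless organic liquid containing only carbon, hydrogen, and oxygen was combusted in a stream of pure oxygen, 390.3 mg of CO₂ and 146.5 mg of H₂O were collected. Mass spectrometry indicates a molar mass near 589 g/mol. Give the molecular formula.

mol C = 0.3903 g CO₂ ÷ 44.009 g/mol = 0.0088686 mol
mol H = 2 × 0.1465 g H₂O ÷ 18.015 g/mol = 0.016264 mol
mass O = 0.2175 − (0.10652 + 0.016394) = 0.094584 g → mol O = 0.094584 ÷ 15.999 = 0.0059119 mol
Divide by the smallest (0.0059119 mol): C 1.500, H 2.751, O 1.000
Multiplying each by 4 gives whole numbers: C 6.00, H 11.00, O 4.00
Empirical formula: C6H11O4
Empirical-formula mass = 147.15 g/mol; 589 ÷ 147.15 ≈ 4, so the molecular formula is C24H44O16.

C24H44O16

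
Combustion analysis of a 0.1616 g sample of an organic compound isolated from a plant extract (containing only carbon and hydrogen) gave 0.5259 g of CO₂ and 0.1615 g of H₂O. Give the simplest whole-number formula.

C2H3

mol C = 0.5259 g CO₂ ÷ 44.009 g/mol = 0.011950 mol
mol H = 2 × 0.1615 g H₂O ÷ 18.015 g/mol = 0.017930 mol
Divide by the smallest (0.011950 mol): C 1.000, H 1.500
Multiplying each by 2 gives whole numbers: C 2.00, H 3.00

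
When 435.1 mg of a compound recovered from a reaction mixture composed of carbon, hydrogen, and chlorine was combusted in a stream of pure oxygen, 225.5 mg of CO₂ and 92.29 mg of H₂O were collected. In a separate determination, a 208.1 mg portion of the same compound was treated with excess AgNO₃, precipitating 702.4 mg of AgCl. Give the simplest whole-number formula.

mol C = 0.2255 g CO₂ ÷ 44.009 g/mol = 0.0051240 mol
mol H = 2 × 0.09229 g H₂O ÷ 18.015 g/mol = 0.010246 mol
From the AgCl data: mol Cl per gram of compound = (0.7024 ÷ 143.318) ÷ 0.2081 = 0.023551 mol/g, so in the 0.4351 g combustion sample mol Cl = 0.010247 mol
Divide by the smallest (0.0051240 mol): C 1.000, H 2.000, Cl 2.000

CH2Cl2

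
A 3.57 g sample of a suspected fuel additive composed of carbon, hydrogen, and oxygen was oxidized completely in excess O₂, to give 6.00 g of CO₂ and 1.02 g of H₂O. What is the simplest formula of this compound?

mol C = 6.00 g CO₂ ÷ 44.009 g/mol = 0.1363 mol
mol H = 2 × 1.02 g H₂O ÷ 18.015 g/mol = 0.1132 mol
mass O = 3.57 − (1.638 + 0.1141) = 1.818 g → mol O = 1.818 ÷ 15.999 = 0.1137 mol
Divide by the smallest (0.1132 mol): C 1.204, H 1.000, O 1.004
Multiplying each by 5 gives whole numbers: C 6.02, H 5.00, O 5.02

C6H5O5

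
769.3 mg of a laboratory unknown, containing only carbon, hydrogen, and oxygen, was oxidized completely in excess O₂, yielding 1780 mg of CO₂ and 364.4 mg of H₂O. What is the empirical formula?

mol C = 1.780 g CO₂ ÷ 44.009 g/mol = 0.040446 mol
mol H = 2 × 0.3644 g H₂O ÷ 18.015 g/mol = 0.040455 mol
mass O = 0.7693 − (0.48580 + 0.040779) = 0.24272 g → mol O = 0.24272 ÷ 15.999 = 0.015171 mol
Divide by the smallest (0.015171 mol): C 2.666, H 2.667, O 1.000
Multiplying each by 3 gives whole numbers: C 8.00, H 8.00, O 3.00

C8H8O3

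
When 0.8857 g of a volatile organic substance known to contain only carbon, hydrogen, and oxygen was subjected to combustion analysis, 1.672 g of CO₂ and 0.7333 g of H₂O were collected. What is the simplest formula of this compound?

mol C = 1.672 g CO₂ ÷ 44.009 g/mol = 0.037992 mol
mol H = 2 × 0.7333 g H₂O ÷ 18.015 g/mol = 0.081410 mol
mass O = 0.8857 − (0.45632 + 0.082061) = 0.34731 g → mol O = 0.34731 ÷ 15.999 = 0.021708 mol
Divide by the smallest (0.021708 mol): C 1.750, H 3.750, O 1.000
Multiplying each by 4 gives whole numbers: C 7.00, H 15.00, O 4.00

C7H15O4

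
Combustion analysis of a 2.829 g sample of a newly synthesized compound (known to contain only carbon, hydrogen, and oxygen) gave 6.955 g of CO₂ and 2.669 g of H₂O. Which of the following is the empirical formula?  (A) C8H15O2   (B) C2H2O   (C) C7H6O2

(A) C8H15O2

mol C = 6.955 g CO₂ ÷ 44.009 g/mol = 0.15804 mol
mol H = 2 × 2.669 g H₂O ÷ 18.015 g/mol = 0.29631 mol
mass O = 2.829 − (1.8982 + 0.29868) = 0.63215 g → mol O = 0.63215 ÷ 15.999 = 0.039512 mol
Divide by the smallest (0.039512 mol): C 4.000, H 7.499, O 1.000
Multiplying each by 2 gives whole numbers: C 8.00, H 15.00, O 2.00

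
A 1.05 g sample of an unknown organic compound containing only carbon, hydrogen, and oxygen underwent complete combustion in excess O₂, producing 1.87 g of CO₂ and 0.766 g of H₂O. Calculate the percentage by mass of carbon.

48.6%

mol C = 1.87 g CO₂ ÷ 44.009 g/mol = 0.04249 mol
mol H = 2 × 0.766 g H₂O ÷ 18.015 g/mol = 0.08504 mol
mass O = 1.05 − (0.5104 + 0.08572) = 0.4539 g → mol O = 0.4539 ÷ 15.999 = 0.02837 mol
mass % C = 0.5104 g ÷ 1.05 g × 100%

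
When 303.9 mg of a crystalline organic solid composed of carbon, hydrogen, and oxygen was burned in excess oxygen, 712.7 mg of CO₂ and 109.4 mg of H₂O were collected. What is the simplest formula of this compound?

mol C = 0.7127 g CO₂ ÷ 44.009 g/mol = 0.016194 mol
mol H = 2 × 0.1094 g H₂O ÷ 18.015 g/mol = 0.012145 mol
mass O = 0.3039 − (0.19451 + 0.012243) = 0.097146 g → mol O = 0.097146 ÷ 15.999 = 0.0060720 mol
Divide by the smallest (0.0060720 mol): C 2.667, H 2.000, O 1.000
Multiplying each by 3 gives whole numbers: C 8.00, H 6.00, O 3.00

C8H6O3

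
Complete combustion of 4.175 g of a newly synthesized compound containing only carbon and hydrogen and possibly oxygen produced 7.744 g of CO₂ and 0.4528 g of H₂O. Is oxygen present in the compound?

yes

mol C = 7.744 g CO₂ ÷ 44.009 g/mol = 0.17596 mol
mol H = 2 × 0.4528 g H₂O ÷ 18.015 g/mol = 0.050269 mol
C and H account for only 2.1642 g of the 4.175 g sample; the remaining 2.0108 g must be oxygen.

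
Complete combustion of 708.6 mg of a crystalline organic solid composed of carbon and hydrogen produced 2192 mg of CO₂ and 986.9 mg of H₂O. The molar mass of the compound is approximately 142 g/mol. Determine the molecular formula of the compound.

C10H22

mol C = 2.192 g CO₂ ÷ 44.009 g/mol = 0.049808 mol
mol H = 2 × 0.9869 g H₂O ÷ 18.015 g/mol = 0.10956 mol
Divide by the smallest (0.049808 mol): C 1.000, H 2.200
Multiplying each by 5 gives whole numbers: C 5.00, H 11.00
Empirical formula: C5H11
Empirical-formula mass = 71.14 g/mol; 142 ÷ 71.14 ≈ 2, so the molecular formula is C10H22.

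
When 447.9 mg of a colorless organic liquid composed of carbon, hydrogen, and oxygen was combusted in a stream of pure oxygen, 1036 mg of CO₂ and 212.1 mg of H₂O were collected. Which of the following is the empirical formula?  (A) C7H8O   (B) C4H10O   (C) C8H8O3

mol C = 1.036 g CO₂ ÷ 44.009 g/mol = 0.023541 mol
mol H = 2 × 0.2121 g H₂O ÷ 18.015 g/mol = 0.023547 mol
mass O = 0.4479 − (0.28275 + 0.023735) = 0.14142 g → mol O = 0.14142 ÷ 15.999 = 0.0088392 mol
Divide by the smallest (0.0088392 mol): C 2.663, H 2.664, O 1.000
Multiplying each by 3 gives whole numbers: C 7.99, H 7.99, O 3.00

(C) C8H8O3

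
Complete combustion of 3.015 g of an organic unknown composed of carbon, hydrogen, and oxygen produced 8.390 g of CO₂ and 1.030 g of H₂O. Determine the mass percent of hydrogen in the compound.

mol C = 8.390 g CO₂ ÷ 44.009 g/mol = 0.19064 mol
mol H = 2 × 1.030 g H₂O ÷ 18.015 g/mol = 0.11435 mol
mass O = 3.015 − (2.2898 + 0.11526) = 0.60993 g → mol O = 0.60993 ÷ 15.999 = 0.038123 mol
mass % H = 0.11526 g ÷ 3.015 g × 100%

3.82%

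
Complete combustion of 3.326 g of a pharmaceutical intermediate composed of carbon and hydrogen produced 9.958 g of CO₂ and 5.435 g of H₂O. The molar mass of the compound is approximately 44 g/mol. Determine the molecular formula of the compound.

C3H8

mol C = 9.958 g CO₂ ÷ 44.009 g/mol = 0.22627 mol
mol H = 2 × 5.435 g H₂O ÷ 18.015 g/mol = 0.60339 mol
Divide by the smallest (0.22627 mol): C 1.000, H 2.667
Multiplying each by 3 gives whole numbers: C 3.00, H 8.00
Empirical formula: C3H8
Empirical-formula mass = 44.10 g/mol; 44 ÷ 44.10 ≈ 1, so the molecular formula is C3H8.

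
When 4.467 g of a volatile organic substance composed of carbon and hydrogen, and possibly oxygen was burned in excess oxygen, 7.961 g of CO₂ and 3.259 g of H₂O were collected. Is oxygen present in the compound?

mol C = 7.961 g CO₂ ÷ 44.009 g/mol = 0.18089 mol
mol H = 2 × 3.259 g H₂O ÷ 18.015 g/mol = 0.36181 mol
C and H account for only 2.5374 g of the 4.467 g sample; the remaining 1.9296 g must be oxygen.

yes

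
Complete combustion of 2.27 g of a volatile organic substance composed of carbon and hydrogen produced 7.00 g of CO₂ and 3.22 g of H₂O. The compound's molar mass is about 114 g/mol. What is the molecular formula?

C8H18

mol C = 7.00 g CO₂ ÷ 44.009 g/mol = 0.1591 mol
mol H = 2 × 3.22 g H₂O ÷ 18.015 g/mol = 0.3575 mol
Divide by the smallest (0.1591 mol): C 1.000, H 2.247
Multiplying each by 4 gives whole numbers: C 4.00, H 8.99
Empirical formula: C4H9
Empirical-formula mass = 57.12 g/mol; 114 ÷ 57.12 ≈ 2, so the molecular formula is C8H18.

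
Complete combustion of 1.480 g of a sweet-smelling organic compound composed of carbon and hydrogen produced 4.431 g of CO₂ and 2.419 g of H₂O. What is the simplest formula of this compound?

mol C = 4.431 g CO₂ ÷ 44.009 g/mol = 0.10068 mol
mol H = 2 × 2.419 g H₂O ÷ 18.015 g/mol = 0.26855 mol
Divide by the smallest (0.10068 mol): C 1.000, H 2.667
Multiplying each by 3 gives whole numbers: C 3.00, H 8.00

C3H8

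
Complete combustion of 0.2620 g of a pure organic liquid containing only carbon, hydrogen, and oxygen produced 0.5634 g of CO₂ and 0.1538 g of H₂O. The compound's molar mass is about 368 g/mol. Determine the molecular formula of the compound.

mol C = 0.5634 g CO₂ ÷ 44.009 g/mol = 0.012802 mol
mol H = 2 × 0.1538 g H₂O ÷ 18.015 g/mol = 0.017075 mol
mass O = 0.2620 − (0.15376 + 0.017211) = 0.091025 g → mol O = 0.091025 ÷ 15.999 = 0.0056894 mol
Divide by the smallest (0.0056894 mol): C 2.250, H 3.001, O 1.000
Multiplying each by 4 gives whole numbers: C 9.00, H 12.00, O 4.00
Empirical formula: C9H12O4
Empirical-formula mass = 184.19 g/mol; 368 ÷ 184.19 ≈ 2, so the molecular formula is C18H24O8.

C18H24O8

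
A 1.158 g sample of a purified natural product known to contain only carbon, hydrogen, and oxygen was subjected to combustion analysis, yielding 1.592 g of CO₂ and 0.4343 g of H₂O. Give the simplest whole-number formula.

mol C = 1.592 g CO₂ ÷ 44.009 g/mol = 0.036174 mol
mol H = 2 × 0.4343 g H₂O ÷ 18.015 g/mol = 0.048215 mol
mass O = 1.158 − (0.43449 + 0.048601) = 0.67491 g → mol O = 0.67491 ÷ 15.999 = 0.042184 mol
Divide by the smallest (0.036174 mol): C 1.000, H 1.333, O 1.166
Multiplying each by 6 gives whole numbers: C 6.00, H 8.00, O 7.00

C6H8O7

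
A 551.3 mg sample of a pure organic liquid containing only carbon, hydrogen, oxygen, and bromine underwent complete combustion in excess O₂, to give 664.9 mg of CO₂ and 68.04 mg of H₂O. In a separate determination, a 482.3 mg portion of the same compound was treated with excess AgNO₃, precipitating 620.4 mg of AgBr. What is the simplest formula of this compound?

mol C = 0.6649 g CO₂ ÷ 44.009 g/mol = 0.015108 mol
mol H = 2 × 0.06804 g H₂O ÷ 18.015 g/mol = 0.0075537 mol
From the AgBr data: mol Br per gram of compound = (0.6204 ÷ 187.772) ÷ 0.4823 = 0.0068505 mol/g, so in the 0.5513 g combustion sample mol Br = 0.0037767 mol
mass O = 0.5513 − (0.18147 + 0.0076141 + 0.30177) = 0.060448 g → mol O = 0.060448 ÷ 15.999 = 0.0037782 mol
Divide by the smallest (0.0037767 mol): C 4.000, H 2.000, Br 1.000, O 1.000

C4H2BrO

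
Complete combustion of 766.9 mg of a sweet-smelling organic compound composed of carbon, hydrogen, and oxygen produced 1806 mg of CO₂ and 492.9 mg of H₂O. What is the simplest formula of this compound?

mol C = 1.806 g CO₂ ÷ 44.009 g/mol = 0.041037 mol
mol H = 2 × 0.4929 g H₂O ÷ 18.015 g/mol = 0.054721 mol
mass O = 0.7669 − (0.49290 + 0.055159) = 0.21885 g → mol O = 0.21885 ÷ 15.999 = 0.013679 mol
Divide by the smallest (0.013679 mol): C 3.000, H 4.000, O 1.000

C3H4O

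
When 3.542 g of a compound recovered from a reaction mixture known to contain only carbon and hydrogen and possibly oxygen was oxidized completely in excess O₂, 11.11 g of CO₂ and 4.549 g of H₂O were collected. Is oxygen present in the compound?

mol C = 11.11 g CO₂ ÷ 44.009 g/mol = 0.25245 mol
mol H = 2 × 4.549 g H₂O ÷ 18.015 g/mol = 0.50502 mol
C and H together account for 3.5412 g — essentially the entire 3.542 g sample — so the compound contains no oxygen.

no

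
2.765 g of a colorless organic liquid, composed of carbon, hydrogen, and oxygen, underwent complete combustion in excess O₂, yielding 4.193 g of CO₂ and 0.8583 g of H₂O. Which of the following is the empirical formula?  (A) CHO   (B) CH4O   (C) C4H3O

(A) CHO

mol C = 4.193 g CO₂ ÷ 44.009 g/mol = 0.095276 mol
mol H = 2 × 0.8583 g H₂O ÷ 18.015 g/mol = 0.095287 mol
mass O = 2.765 − (1.1444 + 0.096050) = 1.5246 g → mol O = 1.5246 ÷ 15.999 = 0.095293 mol
Divide by the smallest (0.095276 mol): C 1.000, H 1.000, O 1.000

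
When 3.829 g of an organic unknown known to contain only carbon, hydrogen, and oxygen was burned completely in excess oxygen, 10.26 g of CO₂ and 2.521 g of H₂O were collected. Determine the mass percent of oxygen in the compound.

mol C = 10.26 g CO₂ ÷ 44.009 g/mol = 0.23313 mol
mol H = 2 × 2.521 g H₂O ÷ 18.015 g/mol = 0.27988 mol
mass O = 3.829 − (2.8002 + 0.28212) = 0.74671 g → mol O = 0.74671 ÷ 15.999 = 0.046672 mol
mass % O = 0.74671 g ÷ 3.829 g × 100%

19.50%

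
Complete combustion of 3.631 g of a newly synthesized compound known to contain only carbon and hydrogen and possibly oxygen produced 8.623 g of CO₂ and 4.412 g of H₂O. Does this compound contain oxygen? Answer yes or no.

mol C = 8.623 g CO₂ ÷ 44.009 g/mol = 0.19594 mol
mol H = 2 × 4.412 g H₂O ÷ 18.015 g/mol = 0.48981 mol
C and H account for only 2.8471 g of the 3.631 g sample; the remaining 0.78387 g must be oxygen.

yes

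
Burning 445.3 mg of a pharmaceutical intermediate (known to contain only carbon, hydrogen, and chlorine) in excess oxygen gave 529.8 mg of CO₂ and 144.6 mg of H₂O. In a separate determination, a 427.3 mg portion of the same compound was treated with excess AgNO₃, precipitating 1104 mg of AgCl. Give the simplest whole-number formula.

C3H4Cl2

mol C = 0.5298 g CO₂ ÷ 44.009 g/mol = 0.012038 mol
mol H = 2 × 0.1446 g H₂O ÷ 18.015 g/mol = 0.016053 mol
From the AgCl data: mol Cl per gram of compound = (1.104 ÷ 143.318) ÷ 0.4273 = 0.018027 mol/g, so in the 0.4453 g combustion sample mol Cl = 0.0080276 mol
Divide by the smallest (0.0080276 mol): C 1.500, H 2.000, Cl 1.000
Multiplying each by 2 gives whole numbers: C 3.00, H 4.00, Cl 2.00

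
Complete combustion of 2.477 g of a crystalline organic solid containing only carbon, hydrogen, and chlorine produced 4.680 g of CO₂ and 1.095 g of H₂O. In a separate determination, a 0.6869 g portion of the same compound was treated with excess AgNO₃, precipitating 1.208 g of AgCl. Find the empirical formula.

C7H8Cl2

mol C = 4.680 g CO₂ ÷ 44.009 g/mol = 0.10634 mol
mol H = 2 × 1.095 g H₂O ÷ 18.015 g/mol = 0.12157 mol
From the AgCl data: mol Cl per gram of compound = (1.208 ÷ 143.318) ÷ 0.6869 = 0.012271 mol/g, so in the 2.477 g combustion sample mol Cl = 0.030395 mol
Divide by the smallest (0.030395 mol): C 3.499, H 4.000, Cl 1.000
Multiplying each by 2 gives whole numbers: C 7.00, H 8.00, Cl 2.00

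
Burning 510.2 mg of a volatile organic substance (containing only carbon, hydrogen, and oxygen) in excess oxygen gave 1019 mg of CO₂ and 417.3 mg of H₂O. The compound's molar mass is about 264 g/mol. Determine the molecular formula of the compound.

mol C = 1.019 g CO₂ ÷ 44.009 g/mol = 0.023154 mol
mol H = 2 × 0.4173 g H₂O ÷ 18.015 g/mol = 0.046328 mol
mass O = 0.5102 − (0.27811 + 0.046699) = 0.18539 g → mol O = 0.18539 ÷ 15.999 = 0.011588 mol
Divide by the smallest (0.011588 mol): C 1.998, H 3.998, O 1.000
Empirical formula: C2H4O
Empirical-formula mass = 44.05 g/mol; 264 ÷ 44.05 ≈ 6, so the molecular formula is C12H24O6.

C12H24O6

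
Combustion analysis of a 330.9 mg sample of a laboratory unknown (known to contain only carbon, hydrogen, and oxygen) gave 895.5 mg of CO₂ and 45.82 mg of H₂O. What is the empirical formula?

mol C = 0.8955 g CO₂ ÷ 44.009 g/mol = 0.020348 mol
mol H = 2 × 0.04582 g H₂O ÷ 18.015 g/mol = 0.0050869 mol
mass O = 0.3309 − (0.24440 + 0.0051276) = 0.081371 g → mol O = 0.081371 ÷ 15.999 = 0.0050860 mol
Divide by the smallest (0.0050860 mol): C 4.001, H 1.000, O 1.000

C4HO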